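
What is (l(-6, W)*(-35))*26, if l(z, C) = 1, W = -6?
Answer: -910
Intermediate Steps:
(l(-6, W)*(-35))*26 = (1*(-35))*26 = -35*26 = -910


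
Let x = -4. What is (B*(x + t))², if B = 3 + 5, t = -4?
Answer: 4096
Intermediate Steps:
B = 8
(B*(x + t))² = (8*(-4 - 4))² = (8*(-8))² = (-64)² = 4096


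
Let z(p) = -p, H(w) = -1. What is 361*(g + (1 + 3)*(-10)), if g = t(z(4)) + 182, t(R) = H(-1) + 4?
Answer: 52345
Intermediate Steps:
t(R) = 3 (t(R) = -1 + 4 = 3)
g = 185 (g = 3 + 182 = 185)
361*(g + (1 + 3)*(-10)) = 361*(185 + (1 + 3)*(-10)) = 361*(185 + 4*(-10)) = 361*(185 - 40) = 361*145 = 52345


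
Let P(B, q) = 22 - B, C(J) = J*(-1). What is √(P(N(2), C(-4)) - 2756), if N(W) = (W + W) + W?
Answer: 2*I*√685 ≈ 52.345*I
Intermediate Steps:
C(J) = -J
N(W) = 3*W (N(W) = 2*W + W = 3*W)
√(P(N(2), C(-4)) - 2756) = √((22 - 3*2) - 2756) = √((22 - 1*6) - 2756) = √((22 - 6) - 2756) = √(16 - 2756) = √(-2740) = 2*I*√685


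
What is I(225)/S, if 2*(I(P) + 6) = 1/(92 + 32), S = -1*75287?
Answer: 1487/18671176 ≈ 7.9641e-5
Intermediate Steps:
S = -75287
I(P) = -1487/248 (I(P) = -6 + 1/(2*(92 + 32)) = -6 + (½)/124 = -6 + (½)*(1/124) = -6 + 1/248 = -1487/248)
I(225)/S = -1487/248/(-75287) = -1487/248*(-1/75287) = 1487/18671176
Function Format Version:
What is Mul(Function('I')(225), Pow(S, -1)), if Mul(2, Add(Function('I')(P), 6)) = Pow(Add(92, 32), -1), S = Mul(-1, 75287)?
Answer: Rational(1487, 18671176) ≈ 7.9641e-5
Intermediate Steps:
S = -75287
Function('I')(P) = Rational(-1487, 248) (Function('I')(P) = Add(-6, Mul(Rational(1, 2), Pow(Add(92, 32), -1))) = Add(-6, Mul(Rational(1, 2), Pow(124, -1))) = Add(-6, Mul(Rational(1, 2), Rational(1, 124))) = Add(-6, Rational(1, 248)) = Rational(-1487, 248))
Mul(Function('I')(225), Pow(S, -1)) = Mul(Rational(-1487, 248), Pow(-75287, -1)) = Mul(Rational(-1487, 248), Rational(-1, 75287)) = Rational(1487, 18671176)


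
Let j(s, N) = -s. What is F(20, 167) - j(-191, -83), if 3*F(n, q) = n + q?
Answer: -386/3 ≈ -128.67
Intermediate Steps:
F(n, q) = n/3 + q/3 (F(n, q) = (n + q)/3 = n/3 + q/3)
F(20, 167) - j(-191, -83) = ((1/3)*20 + (1/3)*167) - (-1)*(-191) = (20/3 + 167/3) - 1*191 = 187/3 - 191 = -386/3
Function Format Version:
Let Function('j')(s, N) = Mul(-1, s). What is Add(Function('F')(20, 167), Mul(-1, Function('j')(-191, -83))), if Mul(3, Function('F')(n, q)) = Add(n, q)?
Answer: Rational(-386, 3) ≈ -128.67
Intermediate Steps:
Function('F')(n, q) = Add(Mul(Rational(1, 3), n), Mul(Rational(1, 3), q)) (Function('F')(n, q) = Mul(Rational(1, 3), Add(n, q)) = Add(Mul(Rational(1, 3), n), Mul(Rational(1, 3), q)))
Add(Function('F')(20, 167), Mul(-1, Function('j')(-191, -83))) = Add(Add(Mul(Rational(1, 3), 20), Mul(Rational(1, 3), 167)), Mul(-1, Mul(-1, -191))) = Add(Add(Rational(20, 3), Rational(167, 3)), Mul(-1, 191)) = Add(Rational(187, 3), -191) = Rational(-386, 3)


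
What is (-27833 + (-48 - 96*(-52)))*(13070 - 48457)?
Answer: 809973043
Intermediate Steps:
(-27833 + (-48 - 96*(-52)))*(13070 - 48457) = (-27833 + (-48 + 4992))*(-35387) = (-27833 + 4944)*(-35387) = -22889*(-35387) = 809973043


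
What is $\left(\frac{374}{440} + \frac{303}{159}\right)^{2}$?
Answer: $\frac{8532241}{1123600} \approx 7.5937$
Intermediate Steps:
$\left(\frac{374}{440} + \frac{303}{159}\right)^{2} = \left(374 \cdot \frac{1}{440} + 303 \cdot \frac{1}{159}\right)^{2} = \left(\frac{17}{20} + \frac{101}{53}\right)^{2} = \left(\frac{2921}{1060}\right)^{2} = \frac{8532241}{1123600}$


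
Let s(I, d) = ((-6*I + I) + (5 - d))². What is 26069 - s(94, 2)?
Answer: -192020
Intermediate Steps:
s(I, d) = (5 - d - 5*I)² (s(I, d) = (-5*I + (5 - d))² = (5 - d - 5*I)²)
26069 - s(94, 2) = 26069 - (-5 + 2 + 5*94)² = 26069 - (-5 + 2 + 470)² = 26069 - 1*467² = 26069 - 1*218089 = 26069 - 218089 = -192020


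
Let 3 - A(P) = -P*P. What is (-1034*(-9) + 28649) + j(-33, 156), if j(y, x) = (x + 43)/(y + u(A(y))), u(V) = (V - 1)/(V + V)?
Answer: 2693649239/70981 ≈ 37949.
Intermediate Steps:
A(P) = 3 + P² (A(P) = 3 - (-1)*P*P = 3 - (-1)*P² = 3 + P²)
u(V) = (-1 + V)/(2*V) (u(V) = (-1 + V)/((2*V)) = (-1 + V)*(1/(2*V)) = (-1 + V)/(2*V))
j(y, x) = (43 + x)/(y + (2 + y²)/(2*(3 + y²))) (j(y, x) = (x + 43)/(y + (-1 + (3 + y²))/(2*(3 + y²))) = (43 + x)/(y + (2 + y²)/(2*(3 + y²))))
(-1034*(-9) + 28649) + j(-33, 156) = (-1034*(-9) + 28649) + 2*(3 + (-33)²)*(43 + 156)/(2 + (-33)² + 2*(-33)*(3 + (-33)²)) = (9306 + 28649) + 2*(3 + 1089)*199/(2 + 1089 + 2*(-33)*(3 + 1089)) = 37955 + 2*1092*199/(2 + 1089 + 2*(-33)*1092) = 37955 + 2*1092*199/(2 + 1089 - 72072) = 37955 + 2*1092*199/(-70981) = 37955 + 2*(-1/70981)*1092*199 = 37955 - 434616/70981 = 2693649239/70981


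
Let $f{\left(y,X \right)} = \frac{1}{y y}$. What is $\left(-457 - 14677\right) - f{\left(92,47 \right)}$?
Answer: $- \frac{128094177}{8464} \approx -15134.0$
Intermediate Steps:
$f{\left(y,X \right)} = \frac{1}{y^{2}}$
$\left(-457 - 14677\right) - f{\left(92,47 \right)} = \left(-457 - 14677\right) - \frac{1}{8464} = -15134 - \frac{1}{8464} = - \frac{128094177}{8464}$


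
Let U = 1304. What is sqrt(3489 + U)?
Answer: sqrt(4793) ≈ 69.231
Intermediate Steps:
sqrt(3489 + U) = sqrt(3489 + 1304) = sqrt(4793)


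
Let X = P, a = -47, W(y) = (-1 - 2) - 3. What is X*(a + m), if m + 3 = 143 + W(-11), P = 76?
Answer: 6612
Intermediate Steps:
W(y) = -6 (W(y) = -3 - 3 = -6)
m = 134 (m = -3 + (143 - 6) = -3 + 137 = 134)
X = 76
X*(a + m) = 76*(-47 + 134) = 76*87 = 6612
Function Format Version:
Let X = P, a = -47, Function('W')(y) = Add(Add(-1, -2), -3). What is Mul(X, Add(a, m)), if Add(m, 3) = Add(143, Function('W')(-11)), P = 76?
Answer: 6612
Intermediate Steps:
Function('W')(y) = -6 (Function('W')(y) = Add(-3, -3) = -6)
m = 134 (m = Add(-3, Add(143, -6)) = Add(-3, 137) = 134)
X = 76
Mul(X, Add(a, m)) = Mul(76, Add(-47, 134)) = Mul(76, 87) = 6612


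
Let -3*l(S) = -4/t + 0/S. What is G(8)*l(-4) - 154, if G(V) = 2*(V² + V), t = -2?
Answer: -250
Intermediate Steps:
G(V) = 2*V + 2*V² (G(V) = 2*(V + V²) = 2*V + 2*V²)
l(S) = -⅔ (l(S) = -(-4/(-2) + 0/S)/3 = -(-4*(-½) + 0)/3 = -(2 + 0)/3 = -⅓*2 = -⅔)
G(8)*l(-4) - 154 = (2*8*(1 + 8))*(-⅔) - 154 = (2*8*9)*(-⅔) - 154 = 144*(-⅔) - 154 = -96 - 154 = -250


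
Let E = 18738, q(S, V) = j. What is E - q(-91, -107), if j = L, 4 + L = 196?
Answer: 18546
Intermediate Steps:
L = 192 (L = -4 + 196 = 192)
j = 192
q(S, V) = 192
E - q(-91, -107) = 18738 - 1*192 = 18738 - 192 = 18546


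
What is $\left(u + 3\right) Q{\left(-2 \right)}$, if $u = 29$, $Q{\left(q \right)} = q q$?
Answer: $128$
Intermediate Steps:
$Q{\left(q \right)} = q^{2}$
$\left(u + 3\right) Q{\left(-2 \right)} = \left(29 + 3\right) \left(-2\right)^{2} = 32 \cdot 4 = 128$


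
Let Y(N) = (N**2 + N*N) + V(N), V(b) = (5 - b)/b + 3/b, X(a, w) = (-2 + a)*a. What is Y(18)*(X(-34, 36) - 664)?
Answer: 3263120/9 ≈ 3.6257e+5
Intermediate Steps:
X(a, w) = a*(-2 + a)
V(b) = 3/b + (5 - b)/b (V(b) = (5 - b)/b + 3/b = 3/b + (5 - b)/b)
Y(N) = 2*N**2 + (8 - N)/N (Y(N) = (N**2 + N*N) + (8 - N)/N = (N**2 + N**2) + (8 - N)/N = 2*N**2 + (8 - N)/N)
Y(18)*(X(-34, 36) - 664) = ((8 - 1*18 + 2*18**3)/18)*(-34*(-2 - 34) - 664) = ((8 - 18 + 2*5832)/18)*(-34*(-36) - 664) = ((8 - 18 + 11664)/18)*(1224 - 664) = ((1/18)*11654)*560 = (5827/9)*560 = 3263120/9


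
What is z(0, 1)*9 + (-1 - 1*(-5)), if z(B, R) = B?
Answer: 4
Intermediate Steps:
z(0, 1)*9 + (-1 - 1*(-5)) = 0*9 + (-1 - 1*(-5)) = 0 + (-1 + 5) = 0 + 4 = 4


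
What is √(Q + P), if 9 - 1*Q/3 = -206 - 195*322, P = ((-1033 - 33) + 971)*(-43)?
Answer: 10*√1931 ≈ 439.43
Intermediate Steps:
P = 4085 (P = (-1066 + 971)*(-43) = -95*(-43) = 4085)
Q = 189015 (Q = 27 - 3*(-206 - 195*322) = 27 - 3*(-206 - 62790) = 27 - 3*(-62996) = 27 + 188988 = 189015)
√(Q + P) = √(189015 + 4085) = √193100 = 10*√1931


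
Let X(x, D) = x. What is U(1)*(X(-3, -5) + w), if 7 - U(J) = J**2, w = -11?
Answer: -84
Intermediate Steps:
U(J) = 7 - J**2
U(1)*(X(-3, -5) + w) = (7 - 1*1**2)*(-3 - 11) = (7 - 1*1)*(-14) = (7 - 1)*(-14) = 6*(-14) = -84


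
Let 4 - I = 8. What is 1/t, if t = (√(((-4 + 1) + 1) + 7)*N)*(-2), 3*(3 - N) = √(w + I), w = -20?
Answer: -9*√5/350 - I*√30/175 ≈ -0.057499 - 0.031298*I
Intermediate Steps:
I = -4 (I = 4 - 1*8 = 4 - 8 = -4)
N = 3 - 2*I*√6/3 (N = 3 - √(-20 - 4)/3 = 3 - 2*I*√6/3 ≈ 3.0 - 1.633*I)
t = -2*√5*(3 - 2*I*√6/3) (t = (√(((-4 + 1) + 1) + 7)*(3 - 2*I*√6/3))*(-2) = (√((-3 + 1) + 7)*(3 - 2*I*√6/3))*(-2) = (√(-2 + 7)*(3 - 2*I*√6/3))*(-2) = (√5*(3 - 2*I*√6/3))*(-2) = -2*√5*(3 - 2*I*√6/3) ≈ -13.416 + 7.303*I)
1/t = 1/(-6*√5 + 4*I*√30/3)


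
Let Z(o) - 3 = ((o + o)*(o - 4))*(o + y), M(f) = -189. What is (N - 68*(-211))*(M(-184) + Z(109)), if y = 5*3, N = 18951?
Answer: 94508356026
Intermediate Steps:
y = 15
Z(o) = 3 + 2*o*(-4 + o)*(15 + o) (Z(o) = 3 + ((o + o)*(o - 4))*(o + 15) = 3 + ((2*o)*(-4 + o))*(15 + o) = 3 + (2*o*(-4 + o))*(15 + o) = 3 + 2*o*(-4 + o)*(15 + o))
(N - 68*(-211))*(M(-184) + Z(109)) = (18951 - 68*(-211))*(-189 + (3 - 120*109 + 2*109³ + 22*109²)) = (18951 + 14348)*(-189 + (3 - 13080 + 2*1295029 + 22*11881)) = 33299*(-189 + (3 - 13080 + 2590058 + 261382)) = 33299*(-189 + 2838363) = 33299*2838174 = 94508356026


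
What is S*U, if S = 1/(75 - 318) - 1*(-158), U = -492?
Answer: -6296452/81 ≈ -77734.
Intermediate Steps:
S = 38393/243 (S = 1/(-243) + 158 = -1/243 + 158 = 38393/243 ≈ 158.00)
S*U = (38393/243)*(-492) = -6296452/81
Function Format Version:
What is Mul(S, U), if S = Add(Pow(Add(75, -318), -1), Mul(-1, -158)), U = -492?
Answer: Rational(-6296452, 81) ≈ -77734.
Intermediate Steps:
S = Rational(38393, 243) (S = Add(Pow(-243, -1), 158) = Add(Rational(-1, 243), 158) = Rational(38393, 243) ≈ 158.00)
Mul(S, U) = Mul(Rational(38393, 243), -492) = Rational(-6296452, 81)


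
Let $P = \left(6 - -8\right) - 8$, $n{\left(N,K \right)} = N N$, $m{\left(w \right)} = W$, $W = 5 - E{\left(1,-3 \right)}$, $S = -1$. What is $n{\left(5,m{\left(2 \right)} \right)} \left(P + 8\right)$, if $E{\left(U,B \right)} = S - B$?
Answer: $350$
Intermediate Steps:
$E{\left(U,B \right)} = -1 - B$
$W = 3$ ($W = 5 - \left(-1 - -3\right) = 5 - \left(-1 + 3\right) = 5 - 2 = 3$)
$m{\left(w \right)} = 3$
$n{\left(N,K \right)} = N^{2}$
$P = 6$ ($P = \left(6 + 8\right) - 8 = 14 - 8 = 6$)
$n{\left(5,m{\left(2 \right)} \right)} \left(P + 8\right) = 5^{2} \left(6 + 8\right) = 25 \cdot 14 = 350$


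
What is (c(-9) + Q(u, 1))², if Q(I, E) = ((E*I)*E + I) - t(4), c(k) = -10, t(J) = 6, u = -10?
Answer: 1296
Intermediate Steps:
Q(I, E) = -6 + I + I*E² (Q(I, E) = ((E*I)*E + I) - 1*6 = (I*E² + I) - 6 = (I + I*E²) - 6 = -6 + I + I*E²)
(c(-9) + Q(u, 1))² = (-10 + (-6 - 10 - 10*1²))² = (-10 + (-6 - 10 - 10*1))² = (-10 + (-6 - 10 - 10))² = (-10 - 26)² = (-36)² = 1296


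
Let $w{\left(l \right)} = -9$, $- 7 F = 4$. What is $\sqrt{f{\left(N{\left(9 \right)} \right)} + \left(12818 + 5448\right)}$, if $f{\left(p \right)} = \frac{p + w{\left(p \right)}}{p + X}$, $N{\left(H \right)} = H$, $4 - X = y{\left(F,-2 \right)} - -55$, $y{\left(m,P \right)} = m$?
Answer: $\sqrt{18266} \approx 135.15$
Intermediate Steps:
$F = - \frac{4}{7}$ ($F = \left(- \frac{1}{7}\right) 4 = - \frac{4}{7} \approx -0.57143$)
$X = - \frac{353}{7}$ ($X = 4 - \left(- \frac{4}{7} - -55\right) = 4 - \left(- \frac{4}{7} + 55\right) = 4 - \frac{381}{7} = - \frac{353}{7} \approx -50.429$)
$f{\left(p \right)} = \frac{-9 + p}{- \frac{353}{7} + p}$ ($f{\left(p \right)} = \frac{p - 9}{p - \frac{353}{7}} = \frac{-9 + p}{- \frac{353}{7} + p}$)
$\sqrt{f{\left(N{\left(9 \right)} \right)} + \left(12818 + 5448\right)} = \sqrt{\frac{7 \left(-9 + 9\right)}{-353 + 7 \cdot 9} + \left(12818 + 5448\right)} = \sqrt{7 \frac{1}{-353 + 63} \cdot 0 + 18266} = \sqrt{7 \frac{1}{-290} \cdot 0 + 18266} = \sqrt{7 \left(- \frac{1}{290}\right) 0 + 18266} = \sqrt{0 + 18266} = \sqrt{18266}$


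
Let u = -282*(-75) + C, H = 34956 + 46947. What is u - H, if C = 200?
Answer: -60553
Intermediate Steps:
H = 81903
u = 21350 (u = -282*(-75) + 200 = 21150 + 200 = 21350)
u - H = 21350 - 1*81903 = 21350 - 81903 = -60553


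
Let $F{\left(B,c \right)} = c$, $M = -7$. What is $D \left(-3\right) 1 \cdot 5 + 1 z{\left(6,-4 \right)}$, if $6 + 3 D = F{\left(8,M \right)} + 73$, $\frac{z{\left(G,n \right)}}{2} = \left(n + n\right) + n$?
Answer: $-324$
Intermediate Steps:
$z{\left(G,n \right)} = 6 n$ ($z{\left(G,n \right)} = 2 \left(\left(n + n\right) + n\right) = 2 \left(2 n + n\right) = 2 \cdot 3 n = 6 n$)
$D = 20$ ($D = -2 + \frac{-7 + 73}{3} = -2 + \frac{1}{3} \cdot 66 = -2 + 22 = 20$)
$D \left(-3\right) 1 \cdot 5 + 1 z{\left(6,-4 \right)} = 20 \left(-3\right) 1 \cdot 5 + 1 \cdot 6 \left(-4\right) = 20 \left(\left(-3\right) 5\right) + 1 \left(-24\right) = 20 \left(-15\right) - 24 = -300 - 24 = -324$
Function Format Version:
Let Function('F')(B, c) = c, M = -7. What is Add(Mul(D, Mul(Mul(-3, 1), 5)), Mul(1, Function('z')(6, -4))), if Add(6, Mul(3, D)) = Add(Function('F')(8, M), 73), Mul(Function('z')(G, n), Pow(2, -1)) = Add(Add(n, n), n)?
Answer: -324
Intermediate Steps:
Function('z')(G, n) = Mul(6, n) (Function('z')(G, n) = Mul(2, Add(Add(n, n), n)) = Mul(2, Add(Mul(2, n), n)) = Mul(2, Mul(3, n)) = Mul(6, n))
D = 20 (D = Add(-2, Mul(Rational(1, 3), Add(-7, 73))) = Add(-2, Mul(Rational(1, 3), 66)) = Add(-2, 22) = 20)
Add(Mul(D, Mul(Mul(-3, 1), 5)), Mul(1, Function('z')(6, -4))) = Add(Mul(20, Mul(Mul(-3, 1), 5)), Mul(1, Mul(6, -4))) = Add(Mul(20, Mul(-3, 5)), Mul(1, -24)) = Add(Mul(20, -15), -24) = Add(-300, -24) = -324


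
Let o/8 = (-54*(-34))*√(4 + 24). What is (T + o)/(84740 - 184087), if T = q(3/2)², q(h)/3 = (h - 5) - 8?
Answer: -4761/397388 - 29376*√7/99347 ≈ -0.79430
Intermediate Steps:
q(h) = -39 + 3*h (q(h) = 3*((h - 5) - 8) = 3*((-5 + h) - 8) = 3*(-13 + h) = -39 + 3*h)
T = 4761/4 (T = (-39 + 3*(3/2))² = (-39 + 9/2)² = (-69/2)² = 4761/4 ≈ 1190.3)
o = 29376*√7 (o = 8*((-54*(-34))*√(4 + 24)) = 8*(1836*√28) = 8*(1836*(2*√7)) = 8*(3672*√7) = 29376*√7 ≈ 77722.)
(T + o)/(84740 - 184087) = (4761/4 + 29376*√7)/(84740 - 184087) = (4761/4 + 29376*√7)/(-99347) = (4761/4 + 29376*√7)*(-1/99347) = -4761/397388 - 29376*√7/99347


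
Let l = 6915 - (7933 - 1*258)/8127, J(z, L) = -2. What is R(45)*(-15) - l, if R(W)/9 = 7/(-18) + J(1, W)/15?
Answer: -111235153/16254 ≈ -6843.6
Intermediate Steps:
R(W) = -47/10 (R(W) = 9*(7/(-18) - 2/15) = 9*(7*(-1/18) - 2*1/15) = 9*(-7/18 - 2/15) = 9*(-47/90) = -47/10)
l = 56190530/8127 (l = 6915 - (7933 - 258)/8127 = 6915 - 7675/8127 = 56190530/8127 ≈ 6914.1)
R(45)*(-15) - l = -47/10*(-15) - 1*56190530/8127 = 141/2 - 56190530/8127 = -111235153/16254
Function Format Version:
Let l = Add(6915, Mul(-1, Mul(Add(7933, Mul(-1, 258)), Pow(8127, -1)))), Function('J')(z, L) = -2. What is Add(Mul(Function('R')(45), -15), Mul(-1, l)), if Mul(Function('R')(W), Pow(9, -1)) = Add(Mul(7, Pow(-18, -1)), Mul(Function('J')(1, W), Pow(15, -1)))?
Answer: Rational(-111235153, 16254) ≈ -6843.6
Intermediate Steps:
Function('R')(W) = Rational(-47, 10) (Function('R')(W) = Mul(9, Add(Mul(7, Pow(-18, -1)), Mul(-2, Pow(15, -1)))) = Mul(9, Add(Mul(7, Rational(-1, 18)), Mul(-2, Rational(1, 15)))) = Mul(9, Add(Rational(-7, 18), Rational(-2, 15))) = Mul(9, Rational(-47, 90)) = Rational(-47, 10))
l = Rational(56190530, 8127) (l = Add(6915, Mul(-1, Mul(Add(7933, -258), Rational(1, 8127)))) = Add(6915, Mul(-1, Mul(7675, Rational(1, 8127)))) = Add(6915, Mul(-1, Rational(7675, 8127))) = Add(6915, Rational(-7675, 8127)) = Rational(56190530, 8127) ≈ 6914.1)
Add(Mul(Function('R')(45), -15), Mul(-1, l)) = Add(Mul(Rational(-47, 10), -15), Mul(-1, Rational(56190530, 8127))) = Add(Rational(141, 2), Rational(-56190530, 8127)) = Rational(-111235153, 16254)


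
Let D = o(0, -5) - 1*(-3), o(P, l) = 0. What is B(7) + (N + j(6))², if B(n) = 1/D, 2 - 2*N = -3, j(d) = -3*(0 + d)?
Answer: 2887/12 ≈ 240.58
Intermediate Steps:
j(d) = -3*d
N = 5/2 (N = 1 - ½*(-3) = 1 + 3/2 = 5/2 ≈ 2.5000)
D = 3 (D = 0 - 1*(-3) = 0 + 3 = 3)
B(n) = ⅓ (B(n) = 1/3 = ⅓)
B(7) + (N + j(6))² = ⅓ + (5/2 - 3*6)² = ⅓ + (5/2 - 18)² = ⅓ + (-31/2)² = ⅓ + 961/4 = 2887/12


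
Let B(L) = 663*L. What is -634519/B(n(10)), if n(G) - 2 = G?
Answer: -634519/7956 ≈ -79.754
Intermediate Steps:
n(G) = 2 + G
-634519/B(n(10)) = -634519*1/(663*(2 + 10)) = -634519/(663*12) = -634519/7956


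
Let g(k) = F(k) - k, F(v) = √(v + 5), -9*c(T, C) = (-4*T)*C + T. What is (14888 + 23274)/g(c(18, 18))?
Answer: -5419004/20017 - 267134*√3/20017 ≈ -293.83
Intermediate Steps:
c(T, C) = -T/9 + 4*C*T/9 (c(T, C) = -((-4*T)*C + T)/9 = -(-4*C*T + T)/9 = -(T - 4*C*T)/9 = -T/9 + 4*C*T/9)
F(v) = √(5 + v)
g(k) = √(5 + k) - k
(14888 + 23274)/g(c(18, 18)) = (14888 + 23274)/(√(5 + (⅑)*18*(-1 + 4*18)) - 18*(-1 + 4*18)/9) = 38162/(√(5 + (⅑)*18*(-1 + 72)) - 18*(-1 + 72)/9) = 38162/(√(5 + (⅑)*18*71) - 18*71/9) = 38162/(√(5 + 142) - 1*142) = 38162/(√147 - 142) = 38162/(7*√3 - 142) = 38162/(-142 + 7*√3)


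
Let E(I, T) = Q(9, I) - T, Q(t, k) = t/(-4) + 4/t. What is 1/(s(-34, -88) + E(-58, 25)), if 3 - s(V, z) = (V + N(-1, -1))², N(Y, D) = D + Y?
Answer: -36/47513 ≈ -0.00075769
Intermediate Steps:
Q(t, k) = 4/t - t/4 (Q(t, k) = t*(-¼) + 4/t = -t/4 + 4/t = 4/t - t/4)
s(V, z) = 3 - (-2 + V)² (s(V, z) = 3 - (V + (-1 - 1))² = 3 - (V - 2)² = 3 - (-2 + V)²)
E(I, T) = -65/36 - T (E(I, T) = (4/9 - ¼*9) - T = (4*(⅑) - 9/4) - T = (4/9 - 9/4) - T = -65/36 - T)
1/(s(-34, -88) + E(-58, 25)) = 1/((3 - (-2 - 34)²) + (-65/36 - 1*25)) = 1/((3 - 1*(-36)²) + (-65/36 - 25)) = 1/((3 - 1*1296) - 965/36) = 1/((3 - 1296) - 965/36) = 1/(-1293 - 965/36) = 1/(-47513/36) = -36/47513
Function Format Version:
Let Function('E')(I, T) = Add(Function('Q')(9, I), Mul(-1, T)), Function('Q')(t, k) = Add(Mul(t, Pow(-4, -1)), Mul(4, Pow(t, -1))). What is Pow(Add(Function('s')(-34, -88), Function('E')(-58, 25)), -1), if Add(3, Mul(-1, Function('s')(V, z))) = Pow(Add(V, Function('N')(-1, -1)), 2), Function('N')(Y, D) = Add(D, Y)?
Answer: Rational(-36, 47513) ≈ -0.00075769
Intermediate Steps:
Function('Q')(t, k) = Add(Mul(4, Pow(t, -1)), Mul(Rational(-1, 4), t)) (Function('Q')(t, k) = Add(Mul(t, Rational(-1, 4)), Mul(4, Pow(t, -1))) = Add(Mul(Rational(-1, 4), t), Mul(4, Pow(t, -1))) = Add(Mul(4, Pow(t, -1)), Mul(Rational(-1, 4), t)))
Function('s')(V, z) = Add(3, Mul(-1, Pow(Add(-2, V), 2))) (Function('s')(V, z) = Add(3, Mul(-1, Pow(Add(V, Add(-1, -1)), 2))) = Add(3, Mul(-1, Pow(Add(V, -2), 2))) = Add(3, Mul(-1, Pow(Add(-2, V), 2))))
Function('E')(I, T) = Add(Rational(-65, 36), Mul(-1, T)) (Function('E')(I, T) = Add(Add(Mul(4, Pow(9, -1)), Mul(Rational(-1, 4), 9)), Mul(-1, T)) = Add(Add(Mul(4, Rational(1, 9)), Rational(-9, 4)), Mul(-1, T)) = Add(Add(Rational(4, 9), Rational(-9, 4)), Mul(-1, T)) = Add(Rational(-65, 36), Mul(-1, T)))
Pow(Add(Function('s')(-34, -88), Function('E')(-58, 25)), -1) = Pow(Add(Add(3, Mul(-1, Pow(Add(-2, -34), 2))), Add(Rational(-65, 36), Mul(-1, 25))), -1) = Pow(Add(Add(3, Mul(-1, Pow(-36, 2))), Add(Rational(-65, 36), -25)), -1) = Pow(Add(Add(3, Mul(-1, 1296)), Rational(-965, 36)), -1) = Pow(Add(Add(3, -1296), Rational(-965, 36)), -1) = Pow(Add(-1293, Rational(-965, 36)), -1) = Pow(Rational(-47513, 36), -1) = Rational(-36, 47513)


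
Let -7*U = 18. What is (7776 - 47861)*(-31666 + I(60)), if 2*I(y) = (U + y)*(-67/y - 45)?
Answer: 37027548693/28 ≈ 1.3224e+9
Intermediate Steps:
U = -18/7 (U = -⅐*18 = -18/7 ≈ -2.5714)
I(y) = (-45 - 67/y)*(-18/7 + y)/2 (I(y) = ((-18/7 + y)*(-67/y - 45))/2 = ((-18/7 + y)*(-45 - 67/y))/2 = ((-45 - 67/y)*(-18/7 + y))/2 = (-45 - 67/y)*(-18/7 + y)/2)
(7776 - 47861)*(-31666 + I(60)) = (7776 - 47861)*(-31666 + (1/14)*(1206 - 1*60*(-341 + 315*60))/60) = -40085*(-31666 + (1/14)*(1/60)*(1206 - 1*60*(-341 + 18900))) = -40085*(-31666 + (1/14)*(1/60)*(1206 - 1*60*18559)) = -40085*(-31666 + (1/14)*(1/60)*(1206 - 1113540)) = -40085*(-31666 + (1/14)*(1/60)*(-1112334)) = -40085*(-31666 - 185389/140) = -40085*(-4618629/140) = 37027548693/28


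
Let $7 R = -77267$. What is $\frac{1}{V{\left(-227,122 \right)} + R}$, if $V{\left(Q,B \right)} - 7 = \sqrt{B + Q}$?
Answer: $- \frac{540526}{5962624669} - \frac{49 i \sqrt{105}}{5962624669} \approx -9.0652 \cdot 10^{-5} - 8.4208 \cdot 10^{-8} i$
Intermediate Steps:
$V{\left(Q,B \right)} = 7 + \sqrt{B + Q}$
$R = - \frac{77267}{7}$ ($R = \frac{1}{7} \left(-77267\right) = - \frac{77267}{7} \approx -11038.0$)
$\frac{1}{V{\left(-227,122 \right)} + R} = \frac{1}{\left(7 + \sqrt{122 - 227}\right) - \frac{77267}{7}} = \frac{1}{\left(7 + \sqrt{-105}\right) - \frac{77267}{7}} = \frac{1}{\left(7 + i \sqrt{105}\right) - \frac{77267}{7}} = \frac{1}{- \frac{77218}{7} + i \sqrt{105}}$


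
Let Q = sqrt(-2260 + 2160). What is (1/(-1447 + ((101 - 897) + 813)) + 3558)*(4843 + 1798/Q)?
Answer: 24640888577/1430 - 4574057161*I/7150 ≈ 1.7231e+7 - 6.3973e+5*I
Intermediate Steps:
Q = 10*I (Q = sqrt(-100) = 10*I ≈ 10.0*I)
(1/(-1447 + ((101 - 897) + 813)) + 3558)*(4843 + 1798/Q) = (1/(-1447 + ((101 - 897) + 813)) + 3558)*(4843 + 1798/((10*I))) = (1/(-1447 + (-796 + 813)) + 3558)*(4843 + 1798*(-I/10)) = (1/(-1447 + 17) + 3558)*(4843 - 899*I/5) = (1/(-1430) + 3558)*(4843 - 899*I/5) = (-1/1430 + 3558)*(4843 - 899*I/5) = 5087939*(4843 - 899*I/5)/1430 = 24640888577/1430 - 4574057161*I/7150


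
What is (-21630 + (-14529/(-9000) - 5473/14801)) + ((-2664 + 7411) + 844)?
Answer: -712124454757/44403000 ≈ -16038.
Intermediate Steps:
(-21630 + (-14529/(-9000) - 5473/14801)) + ((-2664 + 7411) + 844) = (-21630 + (-14529*(-1/9000) - 5473*1/14801)) + (4747 + 844) = (-21630 + (4843/3000 - 5473/14801)) + 5591 = (-21630 + 55262243/44403000) + 5591 = -960381627757/44403000 + 5591 = -712124454757/44403000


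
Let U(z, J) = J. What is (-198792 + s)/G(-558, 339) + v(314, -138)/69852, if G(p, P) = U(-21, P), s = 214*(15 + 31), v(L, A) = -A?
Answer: -2199724819/3946638 ≈ -557.37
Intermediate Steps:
s = 9844 (s = 214*46 = 9844)
G(p, P) = P
(-198792 + s)/G(-558, 339) + v(314, -138)/69852 = (-198792 + 9844)/339 - 1*(-138)/69852 = -188948*1/339 + 138*(1/69852) = -188948/339 + 23/11642 = -2199724819/3946638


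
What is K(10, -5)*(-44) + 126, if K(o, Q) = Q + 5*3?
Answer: -314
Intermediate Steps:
K(o, Q) = 15 + Q (K(o, Q) = Q + 15 = 15 + Q)
K(10, -5)*(-44) + 126 = (15 - 5)*(-44) + 126 = 10*(-44) + 126 = -440 + 126 = -314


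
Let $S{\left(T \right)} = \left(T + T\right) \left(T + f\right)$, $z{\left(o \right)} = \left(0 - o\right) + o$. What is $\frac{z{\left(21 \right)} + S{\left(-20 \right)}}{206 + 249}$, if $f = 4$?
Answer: $\frac{128}{91} \approx 1.4066$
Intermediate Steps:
$z{\left(o \right)} = 0$ ($z{\left(o \right)} = - o + o = 0$)
$S{\left(T \right)} = 2 T \left(4 + T\right)$ ($S{\left(T \right)} = \left(T + T\right) \left(T + 4\right) = 2 T \left(4 + T\right)$)
$\frac{z{\left(21 \right)} + S{\left(-20 \right)}}{206 + 249} = \frac{0 + 2 \left(-20\right) \left(4 - 20\right)}{206 + 249} = \frac{0 + 2 \left(-20\right) \left(-16\right)}{455} = \left(0 + 640\right) \frac{1}{455} = 640 \cdot \frac{1}{455} = \frac{128}{91}$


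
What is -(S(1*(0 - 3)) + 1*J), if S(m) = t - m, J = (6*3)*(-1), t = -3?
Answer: 18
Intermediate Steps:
J = -18 (J = 18*(-1) = -18)
S(m) = -3 - m
-(S(1*(0 - 3)) + 1*J) = -((-3 - (0 - 3)) + 1*(-18)) = -((-3 - (-3)) - 18) = -((-3 - 1*(-3)) - 18) = -((-3 + 3) - 18) = -(0 - 18) = -1*(-18) = 18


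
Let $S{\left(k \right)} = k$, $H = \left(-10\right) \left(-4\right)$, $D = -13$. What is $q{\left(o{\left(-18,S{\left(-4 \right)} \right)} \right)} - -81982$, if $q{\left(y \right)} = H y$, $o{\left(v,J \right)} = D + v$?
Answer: $80742$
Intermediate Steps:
$H = 40$
$o{\left(v,J \right)} = -13 + v$
$q{\left(y \right)} = 40 y$
$q{\left(o{\left(-18,S{\left(-4 \right)} \right)} \right)} - -81982 = 40 \left(-13 - 18\right) - -81982 = 40 \left(-31\right) + 81982 = -1240 + 81982 = 80742$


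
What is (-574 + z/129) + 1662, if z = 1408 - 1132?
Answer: 46876/43 ≈ 1090.1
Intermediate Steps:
z = 276
(-574 + z/129) + 1662 = (-574 + 276/129) + 1662 = (-574 + 276*(1/129)) + 1662 = (-574 + 92/43) + 1662 = -24590/43 + 1662 = 46876/43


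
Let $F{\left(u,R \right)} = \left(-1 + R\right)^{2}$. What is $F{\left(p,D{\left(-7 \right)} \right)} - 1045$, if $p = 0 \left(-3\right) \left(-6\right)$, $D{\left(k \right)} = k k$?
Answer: $1259$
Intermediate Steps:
$D{\left(k \right)} = k^{2}$
$p = 0$ ($p = 0 \left(-6\right) = 0$)
$F{\left(p,D{\left(-7 \right)} \right)} - 1045 = \left(-1 + \left(-7\right)^{2}\right)^{2} - 1045 = \left(-1 + 49\right)^{2} - 1045 = 48^{2} - 1045 = 2304 - 1045 = 1259$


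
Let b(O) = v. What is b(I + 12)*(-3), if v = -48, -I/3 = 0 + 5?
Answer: 144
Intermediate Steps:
I = -15 (I = -3*(0 + 5) = -3*5 = -15)
b(O) = -48
b(I + 12)*(-3) = -48*(-3) = 144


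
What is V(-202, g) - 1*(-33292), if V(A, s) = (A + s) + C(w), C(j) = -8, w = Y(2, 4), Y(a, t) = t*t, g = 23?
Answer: 33105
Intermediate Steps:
Y(a, t) = t**2
w = 16 (w = 4**2 = 16)
V(A, s) = -8 + A + s (V(A, s) = (A + s) - 8 = -8 + A + s)
V(-202, g) - 1*(-33292) = (-8 - 202 + 23) - 1*(-33292) = -187 + 33292 = 33105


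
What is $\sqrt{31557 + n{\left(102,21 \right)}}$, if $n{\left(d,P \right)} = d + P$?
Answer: $24 \sqrt{55} \approx 177.99$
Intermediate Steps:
$n{\left(d,P \right)} = P + d$
$\sqrt{31557 + n{\left(102,21 \right)}} = \sqrt{31557 + \left(21 + 102\right)} = \sqrt{31557 + 123} = \sqrt{31680} = 24 \sqrt{55}$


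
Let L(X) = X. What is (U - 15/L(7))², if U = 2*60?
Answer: 680625/49 ≈ 13890.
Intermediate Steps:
U = 120
(U - 15/L(7))² = (120 - 15/7)² = (825/7)² = 680625/49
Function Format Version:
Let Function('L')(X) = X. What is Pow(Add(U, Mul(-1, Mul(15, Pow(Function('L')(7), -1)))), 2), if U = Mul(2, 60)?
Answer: Rational(680625, 49) ≈ 13890.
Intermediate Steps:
U = 120
Pow(Add(U, Mul(-1, Mul(15, Pow(Function('L')(7), -1)))), 2) = Pow(Add(120, Mul(-1, Mul(15, Pow(7, -1)))), 2) = Pow(Add(120, Mul(-1, Mul(15, Rational(1, 7)))), 2) = Pow(Add(120, Mul(-1, Rational(15, 7))), 2) = Pow(Add(120, Rational(-15, 7)), 2) = Pow(Rational(825, 7), 2) = Rational(680625, 49)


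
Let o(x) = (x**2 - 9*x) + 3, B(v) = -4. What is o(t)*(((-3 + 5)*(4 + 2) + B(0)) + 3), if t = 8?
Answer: -55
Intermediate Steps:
o(x) = 3 + x**2 - 9*x
o(t)*(((-3 + 5)*(4 + 2) + B(0)) + 3) = (3 + 8**2 - 9*8)*(((-3 + 5)*(4 + 2) - 4) + 3) = (3 + 64 - 72)*((2*6 - 4) + 3) = -5*((12 - 4) + 3) = -5*(8 + 3) = -5*11 = -55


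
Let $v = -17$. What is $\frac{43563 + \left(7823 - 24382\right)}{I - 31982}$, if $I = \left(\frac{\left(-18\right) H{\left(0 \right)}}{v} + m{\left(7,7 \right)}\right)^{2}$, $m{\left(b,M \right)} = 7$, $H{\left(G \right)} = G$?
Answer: $- \frac{27004}{31933} \approx -0.84565$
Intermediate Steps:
$I = 49$ ($I = \left(\frac{\left(-18\right) 0}{-17} + 7\right)^{2} = \left(0 \left(- \frac{1}{17}\right) + 7\right)^{2} = \left(0 + 7\right)^{2} = 7^{2} = 49$)
$\frac{43563 + \left(7823 - 24382\right)}{I - 31982} = \frac{43563 + \left(7823 - 24382\right)}{49 - 31982} = \frac{43563 + \left(7823 - 24382\right)}{-31933} = \left(43563 - 16559\right) \left(- \frac{1}{31933}\right) = 27004 \left(- \frac{1}{31933}\right) = - \frac{27004}{31933}$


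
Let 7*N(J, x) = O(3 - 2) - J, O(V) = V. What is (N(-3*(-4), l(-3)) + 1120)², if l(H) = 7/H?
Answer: 61293241/49 ≈ 1.2509e+6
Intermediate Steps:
N(J, x) = ⅐ - J/7 (N(J, x) = ((3 - 2) - J)/7 = (1 - J)/7 = ⅐ - J/7)
(N(-3*(-4), l(-3)) + 1120)² = ((⅐ - (-1)*3*(-4)/7) + 1120)² = ((⅐ - (-1)*(-12)/7) + 1120)² = ((⅐ - ⅐*12) + 1120)² = ((⅐ - 12/7) + 1120)² = (-11/7 + 1120)² = (7829/7)² = 61293241/49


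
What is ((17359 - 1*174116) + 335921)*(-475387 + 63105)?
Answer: -73866092248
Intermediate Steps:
((17359 - 1*174116) + 335921)*(-475387 + 63105) = ((17359 - 174116) + 335921)*(-412282) = (-156757 + 335921)*(-412282) = 179164*(-412282) = -73866092248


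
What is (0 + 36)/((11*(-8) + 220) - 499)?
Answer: -36/367 ≈ -0.098093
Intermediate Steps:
(0 + 36)/((11*(-8) + 220) - 499) = 36/((-88 + 220) - 499) = 36/(132 - 499) = 36/(-367) = 36*(-1/367) = -36/367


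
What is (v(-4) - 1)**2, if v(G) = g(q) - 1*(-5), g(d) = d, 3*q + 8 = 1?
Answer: 25/9 ≈ 2.7778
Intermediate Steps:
q = -7/3 (q = -8/3 + (1/3)*1 = -8/3 + 1/3 = -7/3 ≈ -2.3333)
v(G) = 8/3 (v(G) = -7/3 - 1*(-5) = -7/3 + 5 = 8/3)
(v(-4) - 1)**2 = (8/3 - 1)**2 = (5/3)**2 = 25/9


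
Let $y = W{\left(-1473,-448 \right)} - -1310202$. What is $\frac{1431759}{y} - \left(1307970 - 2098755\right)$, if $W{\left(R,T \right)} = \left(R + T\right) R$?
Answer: $\frac{155891469154}{197135} \approx 7.9079 \cdot 10^{5}$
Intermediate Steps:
$W{\left(R,T \right)} = R \left(R + T\right)$
$y = 4139835$ ($y = - 1473 \left(-1473 - 448\right) - -1310202 = \left(-1473\right) \left(-1921\right) + 1310202 = 2829633 + 1310202 = 4139835$)
$\frac{1431759}{y} - \left(1307970 - 2098755\right) = \frac{1431759}{4139835} - \left(1307970 - 2098755\right) = 1431759 \cdot \frac{1}{4139835} - -790785 = \frac{68179}{197135} + 790785 = \frac{155891469154}{197135}$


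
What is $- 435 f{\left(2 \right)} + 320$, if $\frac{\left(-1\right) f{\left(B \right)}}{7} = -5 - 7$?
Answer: $-36220$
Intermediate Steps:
$f{\left(B \right)} = 84$ ($f{\left(B \right)} = - 7 \left(-5 - 7\right) = \left(-7\right) \left(-12\right) = 84$)
$- 435 f{\left(2 \right)} + 320 = \left(-435\right) 84 + 320 = -36540 + 320 = -36220$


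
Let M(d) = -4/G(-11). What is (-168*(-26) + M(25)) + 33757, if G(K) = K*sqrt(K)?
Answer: 38125 - 4*I*sqrt(11)/121 ≈ 38125.0 - 0.10964*I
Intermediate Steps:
G(K) = K**(3/2)
M(d) = -4*I*sqrt(11)/121
(-168*(-26) + M(25)) + 33757 = (-168*(-26) - 4*I*sqrt(11)/121) + 33757 = (4368 - 4*I*sqrt(11)/121) + 33757 = 38125 - 4*I*sqrt(11)/121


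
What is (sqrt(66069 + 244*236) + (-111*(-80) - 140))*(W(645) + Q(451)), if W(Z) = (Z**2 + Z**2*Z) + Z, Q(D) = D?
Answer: 2348903370040 + 268753246*sqrt(123653) ≈ 2.4434e+12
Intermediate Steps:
W(Z) = Z + Z**2 + Z**3 (W(Z) = (Z**2 + Z**3) + Z = Z + Z**2 + Z**3)
(sqrt(66069 + 244*236) + (-111*(-80) - 140))*(W(645) + Q(451)) = (sqrt(66069 + 244*236) + (-111*(-80) - 140))*(645*(1 + 645 + 645**2) + 451) = (sqrt(66069 + 57584) + (8880 - 140))*(645*(1 + 645 + 416025) + 451) = (sqrt(123653) + 8740)*(645*416671 + 451) = (8740 + sqrt(123653))*(268752795 + 451) = (8740 + sqrt(123653))*268753246 = 2348903370040 + 268753246*sqrt(123653)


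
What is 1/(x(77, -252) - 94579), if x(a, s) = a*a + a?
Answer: -1/88573 ≈ -1.1290e-5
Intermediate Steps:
x(a, s) = a + a² (x(a, s) = a² + a = a + a²)
1/(x(77, -252) - 94579) = 1/(77*(1 + 77) - 94579) = 1/(77*78 - 94579) = 1/(6006 - 94579) = 1/(-88573) = -1/88573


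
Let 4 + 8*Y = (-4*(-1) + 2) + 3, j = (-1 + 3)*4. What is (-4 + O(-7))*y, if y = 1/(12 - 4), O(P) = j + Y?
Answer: 37/64 ≈ 0.57813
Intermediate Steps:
j = 8 (j = 2*4 = 8)
Y = 5/8 (Y = -1/2 + ((-4*(-1) + 2) + 3)/8 = -1/2 + ((4 + 2) + 3)/8 = -1/2 + (6 + 3)/8 = -1/2 + (1/8)*9 = -1/2 + 9/8 = 5/8 ≈ 0.62500)
O(P) = 69/8 (O(P) = 8 + 5/8 = 69/8)
y = 1/8 ≈ 0.12500
(-4 + O(-7))*y = (-4 + 69/8)*(1/8) = (37/8)*(1/8) = 37/64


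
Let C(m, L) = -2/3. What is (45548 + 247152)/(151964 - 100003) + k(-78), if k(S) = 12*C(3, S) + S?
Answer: -4175946/51961 ≈ -80.367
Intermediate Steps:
C(m, L) = -⅔ (C(m, L) = -2*⅓ = -⅔)
k(S) = -8 + S (k(S) = 12*(-⅔) + S = -8 + S)
(45548 + 247152)/(151964 - 100003) + k(-78) = (45548 + 247152)/(151964 - 100003) + (-8 - 78) = 292700/51961 - 86 = -4175946/51961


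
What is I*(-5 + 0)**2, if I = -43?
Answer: -1075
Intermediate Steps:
I*(-5 + 0)**2 = -43*(-5 + 0)**2 = -43*(-5)**2 = -43*25 = -1075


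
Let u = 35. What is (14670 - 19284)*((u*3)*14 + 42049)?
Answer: -200796666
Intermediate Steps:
(14670 - 19284)*((u*3)*14 + 42049) = (14670 - 19284)*((35*3)*14 + 42049) = -4614*(105*14 + 42049) = -4614*(1470 + 42049) = -4614*43519 = -200796666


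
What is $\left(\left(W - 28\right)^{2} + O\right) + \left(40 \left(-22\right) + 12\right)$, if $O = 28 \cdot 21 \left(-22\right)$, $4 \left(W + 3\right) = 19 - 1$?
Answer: $- \frac{52407}{4} \approx -13102.0$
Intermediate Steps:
$W = \frac{3}{2}$ ($W = -3 + \frac{19 - 1}{4} = -3 + \frac{1}{4} \cdot 18 = -3 + \frac{9}{2} = \frac{3}{2} \approx 1.5$)
$O = -12936$ ($O = 588 \left(-22\right) = -12936$)
$\left(\left(W - 28\right)^{2} + O\right) + \left(40 \left(-22\right) + 12\right) = \left(\left(\frac{3}{2} - 28\right)^{2} - 12936\right) + \left(40 \left(-22\right) + 12\right) = \left(\left(- \frac{53}{2}\right)^{2} - 12936\right) + \left(-880 + 12\right) = \left(\frac{2809}{4} - 12936\right) - 868 = - \frac{48935}{4} - 868 = - \frac{52407}{4}$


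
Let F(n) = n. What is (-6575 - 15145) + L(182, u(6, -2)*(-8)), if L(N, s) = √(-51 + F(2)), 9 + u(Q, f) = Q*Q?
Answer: -21720 + 7*I ≈ -21720.0 + 7.0*I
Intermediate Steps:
u(Q, f) = -9 + Q² (u(Q, f) = -9 + Q*Q = -9 + Q²)
L(N, s) = 7*I (L(N, s) = √(-51 + 2) = √(-49) = 7*I)
(-6575 - 15145) + L(182, u(6, -2)*(-8)) = (-6575 - 15145) + 7*I = -21720 + 7*I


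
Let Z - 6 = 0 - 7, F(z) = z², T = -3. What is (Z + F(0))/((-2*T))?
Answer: -⅙ ≈ -0.16667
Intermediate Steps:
Z = -1 (Z = 6 + (0 - 7) = 6 - 7 = -1)
(Z + F(0))/((-2*T)) = (-1 + 0²)/((-2*(-3))) = (-1 + 0)/6 = -1*⅙ = -⅙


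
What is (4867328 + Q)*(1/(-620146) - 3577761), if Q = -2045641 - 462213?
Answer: -2617522797178732859/310073 ≈ -8.4416e+12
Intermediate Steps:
Q = -2507854
(4867328 + Q)*(1/(-620146) - 3577761) = (4867328 - 2507854)*(1/(-620146) - 3577761) = 2359474*(-1/620146 - 3577761) = 2359474*(-2218734173107/620146) = -2617522797178732859/310073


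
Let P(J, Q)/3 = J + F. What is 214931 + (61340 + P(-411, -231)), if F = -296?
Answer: 274150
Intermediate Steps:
P(J, Q) = -888 + 3*J (P(J, Q) = 3*(J - 296) = 3*(-296 + J) = -888 + 3*J)
214931 + (61340 + P(-411, -231)) = 214931 + (61340 + (-888 + 3*(-411))) = 214931 + (61340 + (-888 - 1233)) = 214931 + (61340 - 2121) = 214931 + 59219 = 274150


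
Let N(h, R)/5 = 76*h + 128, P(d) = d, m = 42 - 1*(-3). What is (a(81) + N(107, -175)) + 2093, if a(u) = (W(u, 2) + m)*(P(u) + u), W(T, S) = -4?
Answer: 50035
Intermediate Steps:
m = 45 (m = 42 + 3 = 45)
N(h, R) = 640 + 380*h (N(h, R) = 5*(76*h + 128) = 5*(128 + 76*h) = 640 + 380*h)
a(u) = 82*u (a(u) = (-4 + 45)*(u + u) = 41*(2*u) = 82*u)
(a(81) + N(107, -175)) + 2093 = (82*81 + (640 + 380*107)) + 2093 = (6642 + (640 + 40660)) + 2093 = (6642 + 41300) + 2093 = 47942 + 2093 = 50035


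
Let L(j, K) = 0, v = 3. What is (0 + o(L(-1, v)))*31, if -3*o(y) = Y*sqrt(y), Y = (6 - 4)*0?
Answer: 0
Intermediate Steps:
Y = 0 (Y = 2*0 = 0)
o(y) = 0 (o(y) = -0*sqrt(y) = -1/3*0 = 0)
(0 + o(L(-1, v)))*31 = (0 + 0)*31 = 0*31 = 0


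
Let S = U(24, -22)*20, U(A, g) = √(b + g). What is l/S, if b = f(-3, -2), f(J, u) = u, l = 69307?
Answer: -69307*I*√6/240 ≈ -707.36*I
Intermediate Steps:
b = -2
U(A, g) = √(-2 + g)
S = 40*I*√6 (S = √(-2 - 22)*20 = √(-24)*20 = (2*I*√6)*20 = 40*I*√6 ≈ 97.98*I)
l/S = 69307/((40*I*√6)) = 69307*(-I*√6/240) = -69307*I*√6/240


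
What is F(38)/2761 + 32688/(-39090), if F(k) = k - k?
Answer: -5448/6515 ≈ -0.83622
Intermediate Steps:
F(k) = 0
F(38)/2761 + 32688/(-39090) = 0/2761 + 32688/(-39090) = 0*(1/2761) + 32688*(-1/39090) = 0 - 5448/6515 = -5448/6515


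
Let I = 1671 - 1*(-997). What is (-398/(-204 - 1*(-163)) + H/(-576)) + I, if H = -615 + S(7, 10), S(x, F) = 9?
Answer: 10543597/3936 ≈ 2678.8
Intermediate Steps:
H = -606 (H = -615 + 9 = -606)
I = 2668 (I = 1671 + 997 = 2668)
(-398/(-204 - 1*(-163)) + H/(-576)) + I = (-398/(-204 - 1*(-163)) - 606/(-576)) + 2668 = (-398/(-204 + 163) - 606*(-1/576)) + 2668 = (-398/(-41) + 101/96) + 2668 = (-398*(-1/41) + 101/96) + 2668 = (398/41 + 101/96) + 2668 = 42349/3936 + 2668 = 10543597/3936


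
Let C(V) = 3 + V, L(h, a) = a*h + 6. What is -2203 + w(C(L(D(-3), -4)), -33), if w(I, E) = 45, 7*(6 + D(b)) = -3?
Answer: -2158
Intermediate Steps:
D(b) = -45/7 (D(b) = -6 + (1/7)*(-3) = -6 - 3/7 = -45/7)
L(h, a) = 6 + a*h
-2203 + w(C(L(D(-3), -4)), -33) = -2203 + 45 = -2158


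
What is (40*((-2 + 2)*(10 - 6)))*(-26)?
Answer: 0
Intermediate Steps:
(40*((-2 + 2)*(10 - 6)))*(-26) = (40*(0*4))*(-26) = (40*0)*(-26) = 0*(-26) = 0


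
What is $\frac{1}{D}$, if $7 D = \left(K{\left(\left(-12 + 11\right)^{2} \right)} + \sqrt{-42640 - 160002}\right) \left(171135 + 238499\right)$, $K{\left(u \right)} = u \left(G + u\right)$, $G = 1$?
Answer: $\frac{7}{41505345782} - \frac{7 i \sqrt{202642}}{83010691564} \approx 1.6865 \cdot 10^{-10} - 3.796 \cdot 10^{-8} i$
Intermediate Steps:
$K{\left(u \right)} = u \left(1 + u\right)$
$D = \frac{819268}{7} + \frac{409634 i \sqrt{202642}}{7}$ ($D = \frac{\left(\left(-12 + 11\right)^{2} \left(1 + \left(-12 + 11\right)^{2}\right) + \sqrt{-42640 - 160002}\right) \left(171135 + 238499\right)}{7} = \frac{\left(\left(-1\right)^{2} \left(1 + \left(-1\right)^{2}\right) + \sqrt{-202642}\right) 409634}{7} = \frac{\left(1 \left(1 + 1\right) + i \sqrt{202642}\right) 409634}{7} = \frac{\left(1 \cdot 2 + i \sqrt{202642}\right) 409634}{7} = \frac{\left(2 + i \sqrt{202642}\right) 409634}{7} = \frac{819268 + 409634 i \sqrt{202642}}{7} = \frac{819268}{7} + \frac{409634 i \sqrt{202642}}{7} \approx 1.1704 \cdot 10^{5} + 2.6343 \cdot 10^{7} i$)
$\frac{1}{D} = \frac{1}{\frac{819268}{7} + \frac{409634 i \sqrt{202642}}{7}}$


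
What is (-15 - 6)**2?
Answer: 441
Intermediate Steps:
(-15 - 6)**2 = (-21)**2 = 441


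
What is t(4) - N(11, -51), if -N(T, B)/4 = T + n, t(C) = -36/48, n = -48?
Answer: -595/4 ≈ -148.75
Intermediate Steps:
t(C) = -¾ (t(C) = -36*1/48 = -¾)
N(T, B) = 192 - 4*T (N(T, B) = -4*(T - 48) = -4*(-48 + T) = 192 - 4*T)
t(4) - N(11, -51) = -¾ - (192 - 4*11) = -¾ - (192 - 44) = -¾ - 1*148 = -¾ - 148 = -595/4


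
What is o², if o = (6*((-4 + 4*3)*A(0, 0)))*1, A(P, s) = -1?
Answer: 2304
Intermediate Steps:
o = -48 (o = (6*((-4 + 4*3)*(-1)))*1 = (6*((-4 + 12)*(-1)))*1 = (6*(8*(-1)))*1 = (6*(-8))*1 = -48*1 = -48)
o² = (-48)² = 2304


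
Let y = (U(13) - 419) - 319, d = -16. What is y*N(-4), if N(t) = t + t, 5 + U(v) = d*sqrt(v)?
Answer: 5944 + 128*sqrt(13) ≈ 6405.5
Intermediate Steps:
U(v) = -5 - 16*sqrt(v)
N(t) = 2*t
y = -743 - 16*sqrt(13) (y = ((-5 - 16*sqrt(13)) - 419) - 319 = (-424 - 16*sqrt(13)) - 319 = -743 - 16*sqrt(13) ≈ -800.69)
y*N(-4) = (-743 - 16*sqrt(13))*(2*(-4)) = (-743 - 16*sqrt(13))*(-8) = 5944 + 128*sqrt(13)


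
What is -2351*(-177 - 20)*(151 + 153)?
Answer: 140796688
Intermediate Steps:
-2351*(-177 - 20)*(151 + 153) = -(-463147)*304 = -2351*(-59888) = 140796688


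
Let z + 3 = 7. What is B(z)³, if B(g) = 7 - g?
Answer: 27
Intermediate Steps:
z = 4 (z = -3 + 7 = 4)
B(z)³ = (7 - 1*4)³ = (7 - 4)³ = 3³ = 27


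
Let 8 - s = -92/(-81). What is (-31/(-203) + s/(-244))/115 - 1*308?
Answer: -35526949706/115347645 ≈ -308.00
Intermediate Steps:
s = 556/81 (s = 8 - (-92)/(-81) = 8 - (-92)*(-1)/81 = 8 - 1*92/81 = 8 - 92/81 = 556/81 ≈ 6.8642)
(-31/(-203) + s/(-244))/115 - 1*308 = (-31/(-203) + (556/81)/(-244))/115 - 1*308 = (-31*(-1/203) + (556/81)*(-1/244))*(1/115) - 308 = (31/203 - 139/4941)*(1/115) - 308 = (124954/1003023)*(1/115) - 308 = 124954/115347645 - 308 = -35526949706/115347645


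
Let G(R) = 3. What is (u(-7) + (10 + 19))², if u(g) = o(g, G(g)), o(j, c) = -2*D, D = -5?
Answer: 1521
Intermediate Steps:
o(j, c) = 10 (o(j, c) = -2*(-5) = 10)
u(g) = 10
(u(-7) + (10 + 19))² = (10 + (10 + 19))² = (10 + 29)² = 39² = 1521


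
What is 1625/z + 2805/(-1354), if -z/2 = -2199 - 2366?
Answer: -1170470/618101 ≈ -1.8937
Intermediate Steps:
z = 9130 (z = -2*(-2199 - 2366) = -2*(-4565) = 9130)
1625/z + 2805/(-1354) = 1625/9130 + 2805/(-1354) = 1625*(1/9130) + 2805*(-1/1354) = 325/1826 - 2805/1354 = -1170470/618101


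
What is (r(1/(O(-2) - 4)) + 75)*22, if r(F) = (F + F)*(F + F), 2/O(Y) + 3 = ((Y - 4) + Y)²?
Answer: 2203592/1331 ≈ 1655.6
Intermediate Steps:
O(Y) = 2/(-3 + (-4 + 2*Y)²) (O(Y) = 2/(-3 + ((Y - 4) + Y)²) = 2/(-3 + ((-4 + Y) + Y)²) = 2/(-3 + (-4 + 2*Y)²))
r(F) = 4*F² (r(F) = (2*F)*(2*F) = 4*F²)
(r(1/(O(-2) - 4)) + 75)*22 = (4*(1/(2/(-3 + 4*(-2 - 2)²) - 4))² + 75)*22 = (4*(1/(2/(-3 + 4*(-4)²) - 4))² + 75)*22 = (4*(1/(2/(-3 + 4*16) - 4))² + 75)*22 = (4*(1/(2/(-3 + 64) - 4))² + 75)*22 = (4*(1/(2/61 - 4))² + 75)*22 = (4*(1/(-242/61))² + 75)*22 = (4*(-61/242)² + 75)*22 = (4*(3721/58564) + 75)*22 = (3721/14641 + 75)*22 = (1101796/14641)*22 = 2203592/1331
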